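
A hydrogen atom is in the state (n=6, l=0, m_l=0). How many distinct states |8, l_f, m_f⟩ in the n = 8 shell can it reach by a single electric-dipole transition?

E1 requires Δl = ±1, so l_f ∈ {-1, 1}; with 0 ≤ l_f ≤ n_f−1 = 7, the allowed l_f values are {1}.
For l_f = 1: m_f ∈ {m_i−1, m_i, m_i+1} ∩ [−1, 1] = {-1, 0, 1} → 3 states.
Total: 3.

3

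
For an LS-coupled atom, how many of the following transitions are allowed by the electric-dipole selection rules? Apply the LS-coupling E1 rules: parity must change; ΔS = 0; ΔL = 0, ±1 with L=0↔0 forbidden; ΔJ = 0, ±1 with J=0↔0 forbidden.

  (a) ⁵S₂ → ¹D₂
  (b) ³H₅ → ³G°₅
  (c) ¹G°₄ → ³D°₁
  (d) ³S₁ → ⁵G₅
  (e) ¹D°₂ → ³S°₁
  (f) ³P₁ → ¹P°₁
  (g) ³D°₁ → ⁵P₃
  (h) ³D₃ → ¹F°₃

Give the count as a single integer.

(a) forbidden (parity, ΔS, ΔL fail)
(b) allowed
(c) forbidden (parity, ΔS, ΔL, ΔJ fail)
(d) forbidden (parity, ΔS, ΔL, ΔJ fail)
(e) forbidden (parity, ΔS, ΔL fail)
(f) forbidden (ΔS fails)
(g) forbidden (ΔS, ΔJ fail)
(h) forbidden (ΔS fails)
Total allowed: 1 of 8.

1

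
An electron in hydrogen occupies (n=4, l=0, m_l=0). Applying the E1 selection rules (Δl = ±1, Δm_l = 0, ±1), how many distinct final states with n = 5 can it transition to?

3

E1 requires Δl = ±1, so l_f ∈ {-1, 1}; with 0 ≤ l_f ≤ n_f−1 = 4, the allowed l_f values are {1}.
For l_f = 1: m_f ∈ {m_i−1, m_i, m_i+1} ∩ [−1, 1] = {-1, 0, 1} → 3 states.
Total: 3.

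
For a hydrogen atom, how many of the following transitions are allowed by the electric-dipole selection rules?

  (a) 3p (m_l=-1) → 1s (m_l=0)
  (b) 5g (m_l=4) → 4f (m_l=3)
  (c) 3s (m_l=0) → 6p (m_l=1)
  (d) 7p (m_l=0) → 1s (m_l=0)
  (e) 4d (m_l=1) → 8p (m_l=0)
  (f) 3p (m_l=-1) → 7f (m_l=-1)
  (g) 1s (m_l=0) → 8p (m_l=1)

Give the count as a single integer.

6

(a) allowed
(b) allowed
(c) allowed
(d) allowed
(e) allowed
(f) forbidden — Δl = +2 (E1 requires Δl = ±1)
(g) allowed
Total allowed: 6 of 7.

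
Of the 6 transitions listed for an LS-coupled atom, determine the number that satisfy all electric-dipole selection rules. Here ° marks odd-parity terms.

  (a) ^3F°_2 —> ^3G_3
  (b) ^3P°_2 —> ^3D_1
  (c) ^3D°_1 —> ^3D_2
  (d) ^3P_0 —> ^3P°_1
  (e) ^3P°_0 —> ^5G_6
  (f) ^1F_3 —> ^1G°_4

5

(a) allowed
(b) allowed
(c) allowed
(d) allowed
(e) forbidden (ΔS, ΔL, ΔJ fail)
(f) allowed
Total allowed: 5 of 6.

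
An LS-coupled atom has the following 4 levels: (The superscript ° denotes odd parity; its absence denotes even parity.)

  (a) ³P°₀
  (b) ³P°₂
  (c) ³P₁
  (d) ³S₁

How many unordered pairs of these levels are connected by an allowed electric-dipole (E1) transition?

(a)–(b): forbidden (parity, ΔJ).
(a)–(c): allowed.
(a)–(d): allowed.
(b)–(c): allowed.
(b)–(d): allowed.
(c)–(d): forbidden (parity).
Allowed pairs: 4 of 6.

4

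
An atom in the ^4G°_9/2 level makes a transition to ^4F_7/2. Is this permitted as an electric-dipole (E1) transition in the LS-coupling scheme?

allowed

Initial level: S=3/2, L=4, J=9/2, parity odd. Final level: S=3/2, L=3, J=7/2, parity even.
Parity must change: odd → even — passes.
ΔS = 0: S: 3/2 → 3/2 — passes.
ΔL = 0, ±1 (not L=0↔0): L: 4 → 3, ΔL = -1 — passes.
ΔJ = 0, ±1 (not J=0↔0): J: 9/2 → 7/2, ΔJ = -1 — passes.
All four E1 rules are satisfied.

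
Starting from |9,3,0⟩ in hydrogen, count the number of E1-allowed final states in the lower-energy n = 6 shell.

6

E1 requires Δl = ±1, so l_f ∈ {2, 4}; with 0 ≤ l_f ≤ n_f−1 = 5, the allowed l_f values are {2, 4}.
For l_f = 2: m_f ∈ {m_i−1, m_i, m_i+1} ∩ [−2, 2] = {-1, 0, 1} → 3 states.
For l_f = 4: m_f ∈ {m_i−1, m_i, m_i+1} ∩ [−4, 4] = {-1, 0, 1} → 3 states.
Total: 6.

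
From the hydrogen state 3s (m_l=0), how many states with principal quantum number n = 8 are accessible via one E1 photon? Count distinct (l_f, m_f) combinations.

E1 requires Δl = ±1, so l_f ∈ {-1, 1}; with 0 ≤ l_f ≤ n_f−1 = 7, the allowed l_f values are {1}.
For l_f = 1: m_f ∈ {m_i−1, m_i, m_i+1} ∩ [−1, 1] = {-1, 0, 1} → 3 states.
Total: 3.

3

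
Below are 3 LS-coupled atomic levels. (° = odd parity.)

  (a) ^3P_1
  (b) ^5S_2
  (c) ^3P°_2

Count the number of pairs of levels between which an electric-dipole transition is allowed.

(a)–(b): forbidden (parity, ΔS).
(a)–(c): allowed.
(b)–(c): forbidden (ΔS).
Allowed pairs: 1 of 3.

1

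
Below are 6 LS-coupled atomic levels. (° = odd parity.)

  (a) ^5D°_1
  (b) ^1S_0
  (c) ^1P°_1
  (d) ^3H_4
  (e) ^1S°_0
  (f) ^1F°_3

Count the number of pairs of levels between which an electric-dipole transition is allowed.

1

(a)–(b): forbidden (ΔS, ΔL).
(a)–(c): forbidden (parity, ΔS).
(a)–(d): forbidden (ΔS, ΔL, ΔJ).
(a)–(e): forbidden (parity, ΔS, ΔL).
(a)–(f): forbidden (parity, ΔS, ΔJ).
(b)–(c): allowed.
(b)–(d): forbidden (parity, ΔS, ΔL, ΔJ).
(b)–(e): forbidden (ΔL, ΔJ).
(b)–(f): forbidden (ΔL, ΔJ).
(c)–(d): forbidden (ΔS, ΔL, ΔJ).
(c)–(e): forbidden (parity).
(c)–(f): forbidden (parity, ΔL, ΔJ).
(d)–(e): forbidden (ΔS, ΔL, ΔJ).
(d)–(f): forbidden (ΔS, ΔL).
(e)–(f): forbidden (parity, ΔL, ΔJ).
Allowed pairs: 1 of 15.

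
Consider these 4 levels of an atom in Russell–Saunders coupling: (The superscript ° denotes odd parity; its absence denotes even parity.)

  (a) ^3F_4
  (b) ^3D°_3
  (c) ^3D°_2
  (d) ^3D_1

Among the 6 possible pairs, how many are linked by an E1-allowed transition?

(a)–(b): allowed.
(a)–(c): forbidden (ΔJ).
(a)–(d): forbidden (parity, ΔJ).
(b)–(c): forbidden (parity).
(b)–(d): forbidden (ΔJ).
(c)–(d): allowed.
Allowed pairs: 2 of 6.

2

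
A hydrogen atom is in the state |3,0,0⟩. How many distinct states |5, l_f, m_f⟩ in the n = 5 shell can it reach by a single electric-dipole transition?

E1 requires Δl = ±1, so l_f ∈ {-1, 1}; with 0 ≤ l_f ≤ n_f−1 = 4, the allowed l_f values are {1}.
For l_f = 1: m_f ∈ {m_i−1, m_i, m_i+1} ∩ [−1, 1] = {-1, 0, 1} → 3 states.
Total: 3.

3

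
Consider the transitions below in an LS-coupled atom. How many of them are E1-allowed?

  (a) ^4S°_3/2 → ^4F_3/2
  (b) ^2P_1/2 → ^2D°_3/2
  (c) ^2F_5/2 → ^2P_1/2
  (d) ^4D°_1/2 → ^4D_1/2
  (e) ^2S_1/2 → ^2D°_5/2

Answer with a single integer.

(a) forbidden (ΔL fails)
(b) allowed
(c) forbidden (parity, ΔL, ΔJ fail)
(d) allowed
(e) forbidden (ΔL, ΔJ fail)
Total allowed: 2 of 5.

2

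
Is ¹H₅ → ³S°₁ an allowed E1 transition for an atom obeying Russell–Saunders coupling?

Initial level: S=0, L=5, J=5, parity even. Final level: S=1, L=0, J=1, parity odd.
Parity must change: even → odd — passes.
ΔS = 0: S: 0 → 1 — fails.
ΔL = 0, ±1 (not L=0↔0): L: 5 → 0, ΔL = -5 — fails.
ΔJ = 0, ±1 (not J=0↔0): J: 5 → 1, ΔJ = -4 — fails.
Rule(s) violated: ΔS, ΔL, ΔJ.

forbidden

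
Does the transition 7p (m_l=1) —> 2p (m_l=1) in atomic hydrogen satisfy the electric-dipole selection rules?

forbidden

Δl = 1 − 1 = +0; the E1 rule Δl = ±1 is violated.
Δm_l = 1 − (1) = +0. E1 requires Δm_l = 0, ±1: satisfied.
The transition is electric-dipole forbidden.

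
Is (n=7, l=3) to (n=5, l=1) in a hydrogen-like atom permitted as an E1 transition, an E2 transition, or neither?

E2

Δl = 1 − 3 = -2; l_i + l_f = 4.
E1 (Δl = ±1): not satisfied.
E2 (Δl = 0,±2, l_i+l_f ≥ 2): satisfied.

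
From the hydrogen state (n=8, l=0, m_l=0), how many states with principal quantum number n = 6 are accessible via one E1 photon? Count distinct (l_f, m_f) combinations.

3

E1 requires Δl = ±1, so l_f ∈ {-1, 1}; with 0 ≤ l_f ≤ n_f−1 = 5, the allowed l_f values are {1}.
For l_f = 1: m_f ∈ {m_i−1, m_i, m_i+1} ∩ [−1, 1] = {-1, 0, 1} → 3 states.
Total: 3.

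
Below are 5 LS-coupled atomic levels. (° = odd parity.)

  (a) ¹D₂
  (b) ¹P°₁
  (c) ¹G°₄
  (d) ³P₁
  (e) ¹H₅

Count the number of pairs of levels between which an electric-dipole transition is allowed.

(a)–(b): allowed.
(a)–(c): forbidden (ΔL, ΔJ).
(a)–(d): forbidden (parity, ΔS).
(a)–(e): forbidden (parity, ΔL, ΔJ).
(b)–(c): forbidden (parity, ΔL, ΔJ).
(b)–(d): forbidden (ΔS).
(b)–(e): forbidden (ΔL, ΔJ).
(c)–(d): forbidden (ΔS, ΔL, ΔJ).
(c)–(e): allowed.
(d)–(e): forbidden (parity, ΔS, ΔL, ΔJ).
Allowed pairs: 2 of 10.

2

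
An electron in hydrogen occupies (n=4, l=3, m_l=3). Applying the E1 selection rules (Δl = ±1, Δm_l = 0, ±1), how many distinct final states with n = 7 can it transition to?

4

E1 requires Δl = ±1, so l_f ∈ {2, 4}; with 0 ≤ l_f ≤ n_f−1 = 6, the allowed l_f values are {2, 4}.
For l_f = 2: m_f ∈ {m_i−1, m_i, m_i+1} ∩ [−2, 2] = {2} → 1 state.
For l_f = 4: m_f ∈ {m_i−1, m_i, m_i+1} ∩ [−4, 4] = {2, 3, 4} → 3 states.
Total: 4.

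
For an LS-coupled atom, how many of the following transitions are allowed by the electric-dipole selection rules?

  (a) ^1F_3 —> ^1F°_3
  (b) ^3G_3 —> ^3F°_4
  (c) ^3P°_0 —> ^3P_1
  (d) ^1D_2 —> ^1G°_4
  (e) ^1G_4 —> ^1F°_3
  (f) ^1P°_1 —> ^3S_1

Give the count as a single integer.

4

(a) allowed
(b) allowed
(c) allowed
(d) forbidden (ΔL, ΔJ fail)
(e) allowed
(f) forbidden (ΔS fails)
Total allowed: 4 of 6.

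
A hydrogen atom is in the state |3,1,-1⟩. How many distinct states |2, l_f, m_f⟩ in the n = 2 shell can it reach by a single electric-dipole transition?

1

E1 requires Δl = ±1, so l_f ∈ {0, 2}; with 0 ≤ l_f ≤ n_f−1 = 1, the allowed l_f values are {0}.
For l_f = 0: m_f ∈ {m_i−1, m_i, m_i+1} ∩ [−0, 0] = {0} → 1 state.
Total: 1.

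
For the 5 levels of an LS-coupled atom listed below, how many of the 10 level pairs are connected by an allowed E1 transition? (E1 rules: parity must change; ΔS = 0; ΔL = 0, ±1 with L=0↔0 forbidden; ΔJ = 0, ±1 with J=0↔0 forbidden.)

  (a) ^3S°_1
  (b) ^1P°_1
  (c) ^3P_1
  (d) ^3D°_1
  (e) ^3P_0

4

(a)–(b): forbidden (parity, ΔS).
(a)–(c): allowed.
(a)–(d): forbidden (parity, ΔL).
(a)–(e): allowed.
(b)–(c): forbidden (ΔS).
(b)–(d): forbidden (parity, ΔS).
(b)–(e): forbidden (ΔS).
(c)–(d): allowed.
(c)–(e): forbidden (parity).
(d)–(e): allowed.
Allowed pairs: 4 of 10.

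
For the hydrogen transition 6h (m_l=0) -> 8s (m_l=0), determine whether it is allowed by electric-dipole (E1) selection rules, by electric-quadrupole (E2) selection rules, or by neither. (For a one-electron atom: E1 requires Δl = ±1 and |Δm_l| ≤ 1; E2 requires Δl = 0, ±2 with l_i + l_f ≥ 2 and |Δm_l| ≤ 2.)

neither

Δl = 0 − 5 = -5; l_i + l_f = 5.
Δm_l = +0.
E1 (Δl = ±1, |Δm_l| ≤ 1): not satisfied.
E2 (Δl = 0,±2, l_i+l_f ≥ 2, |Δm_l| ≤ 2): not satisfied.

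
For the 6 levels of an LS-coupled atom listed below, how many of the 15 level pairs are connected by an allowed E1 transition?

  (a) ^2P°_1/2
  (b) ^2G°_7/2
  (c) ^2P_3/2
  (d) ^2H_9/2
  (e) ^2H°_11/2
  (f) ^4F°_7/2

3

(a)–(b): forbidden (parity, ΔL, ΔJ).
(a)–(c): allowed.
(a)–(d): forbidden (ΔL, ΔJ).
(a)–(e): forbidden (parity, ΔL, ΔJ).
(a)–(f): forbidden (parity, ΔS, ΔL, ΔJ).
(b)–(c): forbidden (ΔL, ΔJ).
(b)–(d): allowed.
(b)–(e): forbidden (parity, ΔJ).
(b)–(f): forbidden (parity, ΔS).
(c)–(d): forbidden (parity, ΔL, ΔJ).
(c)–(e): forbidden (ΔL, ΔJ).
(c)–(f): forbidden (ΔS, ΔL, ΔJ).
(d)–(e): allowed.
(d)–(f): forbidden (ΔS, ΔL).
(e)–(f): forbidden (parity, ΔS, ΔL, ΔJ).
Allowed pairs: 3 of 15.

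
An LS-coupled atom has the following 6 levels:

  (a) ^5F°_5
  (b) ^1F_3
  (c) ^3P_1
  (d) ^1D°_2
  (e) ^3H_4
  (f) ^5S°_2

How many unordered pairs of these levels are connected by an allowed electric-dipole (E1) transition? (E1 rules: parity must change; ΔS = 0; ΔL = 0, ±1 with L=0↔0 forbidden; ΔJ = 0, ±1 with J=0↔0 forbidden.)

1

(a)–(b): forbidden (ΔS, ΔJ).
(a)–(c): forbidden (ΔS, ΔL, ΔJ).
(a)–(d): forbidden (parity, ΔS, ΔJ).
(a)–(e): forbidden (ΔS, ΔL).
(a)–(f): forbidden (parity, ΔL, ΔJ).
(b)–(c): forbidden (parity, ΔS, ΔL, ΔJ).
(b)–(d): allowed.
(b)–(e): forbidden (parity, ΔS, ΔL).
(b)–(f): forbidden (ΔS, ΔL).
(c)–(d): forbidden (ΔS).
(c)–(e): forbidden (parity, ΔL, ΔJ).
(c)–(f): forbidden (ΔS).
(d)–(e): forbidden (ΔS, ΔL, ΔJ).
(d)–(f): forbidden (parity, ΔS, ΔL).
(e)–(f): forbidden (ΔS, ΔL, ΔJ).
Allowed pairs: 1 of 15.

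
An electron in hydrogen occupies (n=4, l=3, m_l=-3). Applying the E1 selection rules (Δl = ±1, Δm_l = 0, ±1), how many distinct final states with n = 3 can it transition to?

E1 requires Δl = ±1, so l_f ∈ {2, 4}; with 0 ≤ l_f ≤ n_f−1 = 2, the allowed l_f values are {2}.
For l_f = 2: m_f ∈ {m_i−1, m_i, m_i+1} ∩ [−2, 2] = {-2} → 1 state.
Total: 1.

1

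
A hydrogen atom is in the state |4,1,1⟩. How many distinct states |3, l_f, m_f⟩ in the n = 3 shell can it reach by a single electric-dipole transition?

4

E1 requires Δl = ±1, so l_f ∈ {0, 2}; with 0 ≤ l_f ≤ n_f−1 = 2, the allowed l_f values are {0, 2}.
For l_f = 0: m_f ∈ {m_i−1, m_i, m_i+1} ∩ [−0, 0] = {0} → 1 state.
For l_f = 2: m_f ∈ {m_i−1, m_i, m_i+1} ∩ [−2, 2] = {0, 1, 2} → 3 states.
Total: 4.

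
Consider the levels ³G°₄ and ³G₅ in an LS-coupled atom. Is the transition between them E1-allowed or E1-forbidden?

allowed

Reading off the term symbols: S 1→1, L 4→4, J 4→5, parity odd→even.
ΔS = 0: S: 1 → 1 — ok.
ΔL = 0, ±1 (not L=0↔0): L: 4 → 4, ΔL = +0 — ok.
ΔJ = 0, ±1 (not J=0↔0): J: 4 → 5, ΔJ = +1 — ok.
Parity must change: odd → even — ok.
All four E1 rules are satisfied.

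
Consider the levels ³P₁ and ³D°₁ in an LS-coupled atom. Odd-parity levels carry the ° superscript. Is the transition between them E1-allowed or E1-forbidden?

allowed

Parity must change: even → odd — ok.
ΔS = 0: S: 1 → 1 — ok.
ΔL = 0, ±1 (not L=0↔0): L: 1 → 2, ΔL = +1 — ok.
ΔJ = 0, ±1 (not J=0↔0): J: 1 → 1, ΔJ = +0 — ok.
All four E1 rules are satisfied.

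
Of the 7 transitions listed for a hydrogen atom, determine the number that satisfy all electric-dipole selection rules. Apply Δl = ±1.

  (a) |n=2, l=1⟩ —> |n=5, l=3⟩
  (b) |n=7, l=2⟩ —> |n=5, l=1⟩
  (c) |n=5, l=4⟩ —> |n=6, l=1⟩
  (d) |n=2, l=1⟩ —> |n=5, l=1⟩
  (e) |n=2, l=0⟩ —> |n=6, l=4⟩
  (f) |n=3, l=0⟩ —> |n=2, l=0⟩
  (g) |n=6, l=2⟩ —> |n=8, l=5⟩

1

(a) forbidden — Δl = +2 (E1 requires Δl = ±1)
(b) allowed
(c) forbidden — Δl = -3 (E1 requires Δl = ±1)
(d) forbidden — Δl = +0 (E1 requires Δl = ±1)
(e) forbidden — Δl = +4 (E1 requires Δl = ±1)
(f) forbidden — Δl = +0 (E1 requires Δl = ±1)
(g) forbidden — Δl = +3 (E1 requires Δl = ±1)
Total allowed: 1 of 7.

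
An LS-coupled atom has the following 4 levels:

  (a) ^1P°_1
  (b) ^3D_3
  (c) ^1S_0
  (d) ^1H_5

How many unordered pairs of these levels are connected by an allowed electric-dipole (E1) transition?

(a)–(b): forbidden (ΔS, ΔJ).
(a)–(c): allowed.
(a)–(d): forbidden (ΔL, ΔJ).
(b)–(c): forbidden (parity, ΔS, ΔL, ΔJ).
(b)–(d): forbidden (parity, ΔS, ΔL, ΔJ).
(c)–(d): forbidden (parity, ΔL, ΔJ).
Allowed pairs: 1 of 6.

1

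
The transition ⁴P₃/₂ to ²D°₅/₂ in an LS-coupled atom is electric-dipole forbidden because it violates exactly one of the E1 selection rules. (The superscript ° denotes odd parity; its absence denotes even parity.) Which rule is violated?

Reading off the term symbols: S 3/2→1/2, L 1→2, J 3/2→5/2, parity even→odd.
ΔS = 0: S: 3/2 → 1/2 — fails.
ΔL = 0, ±1 (not L=0↔0): L: 1 → 2, ΔL = +1 — passes.
ΔJ = 0, ±1 (not J=0↔0): J: 3/2 → 5/2, ΔJ = +1 — passes.
Parity must change: even → odd — passes.

the ΔS = 0 rule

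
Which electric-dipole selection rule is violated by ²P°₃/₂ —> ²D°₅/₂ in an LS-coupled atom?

Initial level: S=1/2, L=1, J=3/2, parity odd. Final level: S=1/2, L=2, J=5/2, parity odd.
ΔS = 0: S: 1/2 → 1/2 — satisfied.
ΔJ = 0, ±1 (not J=0↔0): J: 3/2 → 5/2, ΔJ = +1 — satisfied.
ΔL = 0, ±1 (not L=0↔0): L: 1 → 2, ΔL = +1 — satisfied.
Parity must change: odd → odd — violated.

parity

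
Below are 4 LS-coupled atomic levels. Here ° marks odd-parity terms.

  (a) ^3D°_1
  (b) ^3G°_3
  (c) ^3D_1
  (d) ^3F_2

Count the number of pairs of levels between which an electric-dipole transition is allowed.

3

(a)–(b): forbidden (parity, ΔL, ΔJ).
(a)–(c): allowed.
(a)–(d): allowed.
(b)–(c): forbidden (ΔL, ΔJ).
(b)–(d): allowed.
(c)–(d): forbidden (parity).
Allowed pairs: 3 of 6.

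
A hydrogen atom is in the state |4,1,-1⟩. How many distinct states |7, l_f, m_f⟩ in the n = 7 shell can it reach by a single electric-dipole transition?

4

E1 requires Δl = ±1, so l_f ∈ {0, 2}; with 0 ≤ l_f ≤ n_f−1 = 6, the allowed l_f values are {0, 2}.
For l_f = 0: m_f ∈ {m_i−1, m_i, m_i+1} ∩ [−0, 0] = {0} → 1 state.
For l_f = 2: m_f ∈ {m_i−1, m_i, m_i+1} ∩ [−2, 2] = {-2, -1, 0} → 3 states.
Total: 4.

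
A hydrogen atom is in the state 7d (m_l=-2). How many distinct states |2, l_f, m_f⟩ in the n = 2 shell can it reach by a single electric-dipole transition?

E1 requires Δl = ±1, so l_f ∈ {1, 3}; with 0 ≤ l_f ≤ n_f−1 = 1, the allowed l_f values are {1}.
For l_f = 1: m_f ∈ {m_i−1, m_i, m_i+1} ∩ [−1, 1] = {-1} → 1 state.
Total: 1.

1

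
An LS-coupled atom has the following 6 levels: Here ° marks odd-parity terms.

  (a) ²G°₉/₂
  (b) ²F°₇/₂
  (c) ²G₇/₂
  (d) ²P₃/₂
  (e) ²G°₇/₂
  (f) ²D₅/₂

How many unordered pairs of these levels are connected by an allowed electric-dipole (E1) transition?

4

(a)–(b): forbidden (parity).
(a)–(c): allowed.
(a)–(d): forbidden (ΔL, ΔJ).
(a)–(e): forbidden (parity).
(a)–(f): forbidden (ΔL, ΔJ).
(b)–(c): allowed.
(b)–(d): forbidden (ΔL, ΔJ).
(b)–(e): forbidden (parity).
(b)–(f): allowed.
(c)–(d): forbidden (parity, ΔL, ΔJ).
(c)–(e): allowed.
(c)–(f): forbidden (parity, ΔL).
(d)–(e): forbidden (ΔL, ΔJ).
(d)–(f): forbidden (parity).
(e)–(f): forbidden (ΔL).
Allowed pairs: 4 of 15.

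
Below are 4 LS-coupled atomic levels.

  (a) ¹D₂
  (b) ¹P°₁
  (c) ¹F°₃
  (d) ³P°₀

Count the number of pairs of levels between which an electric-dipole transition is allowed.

(a)–(b): allowed.
(a)–(c): allowed.
(a)–(d): forbidden (ΔS, ΔJ).
(b)–(c): forbidden (parity, ΔL, ΔJ).
(b)–(d): forbidden (parity, ΔS).
(c)–(d): forbidden (parity, ΔS, ΔL, ΔJ).
Allowed pairs: 2 of 6.

2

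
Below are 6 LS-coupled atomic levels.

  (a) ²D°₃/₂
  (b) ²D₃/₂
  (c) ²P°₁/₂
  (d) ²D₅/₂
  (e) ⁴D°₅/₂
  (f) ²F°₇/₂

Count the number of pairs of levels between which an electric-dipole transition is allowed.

(a)–(b): allowed.
(a)–(c): forbidden (parity).
(a)–(d): allowed.
(a)–(e): forbidden (parity, ΔS).
(a)–(f): forbidden (parity, ΔJ).
(b)–(c): allowed.
(b)–(d): forbidden (parity).
(b)–(e): forbidden (ΔS).
(b)–(f): forbidden (ΔJ).
(c)–(d): forbidden (ΔJ).
(c)–(e): forbidden (parity, ΔS, ΔJ).
(c)–(f): forbidden (parity, ΔL, ΔJ).
(d)–(e): forbidden (ΔS).
(d)–(f): allowed.
(e)–(f): forbidden (parity, ΔS).
Allowed pairs: 4 of 15.

4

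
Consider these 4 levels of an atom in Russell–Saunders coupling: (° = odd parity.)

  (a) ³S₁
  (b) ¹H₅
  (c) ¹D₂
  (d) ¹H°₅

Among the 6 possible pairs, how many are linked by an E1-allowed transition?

(a)–(b): forbidden (parity, ΔS, ΔL, ΔJ).
(a)–(c): forbidden (parity, ΔS, ΔL).
(a)–(d): forbidden (ΔS, ΔL, ΔJ).
(b)–(c): forbidden (parity, ΔL, ΔJ).
(b)–(d): allowed.
(c)–(d): forbidden (ΔL, ΔJ).
Allowed pairs: 1 of 6.

1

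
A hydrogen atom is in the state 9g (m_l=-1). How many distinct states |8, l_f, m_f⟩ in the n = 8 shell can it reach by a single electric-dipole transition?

6

E1 requires Δl = ±1, so l_f ∈ {3, 5}; with 0 ≤ l_f ≤ n_f−1 = 7, the allowed l_f values are {3, 5}.
For l_f = 3: m_f ∈ {m_i−1, m_i, m_i+1} ∩ [−3, 3] = {-2, -1, 0} → 3 states.
For l_f = 5: m_f ∈ {m_i−1, m_i, m_i+1} ∩ [−5, 5] = {-2, -1, 0} → 3 states.
Total: 6.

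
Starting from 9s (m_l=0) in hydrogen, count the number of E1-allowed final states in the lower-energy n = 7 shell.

E1 requires Δl = ±1, so l_f ∈ {-1, 1}; with 0 ≤ l_f ≤ n_f−1 = 6, the allowed l_f values are {1}.
For l_f = 1: m_f ∈ {m_i−1, m_i, m_i+1} ∩ [−1, 1] = {-1, 0, 1} → 3 states.
Total: 3.

3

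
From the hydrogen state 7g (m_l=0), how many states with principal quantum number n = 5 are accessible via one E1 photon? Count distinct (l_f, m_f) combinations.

E1 requires Δl = ±1, so l_f ∈ {3, 5}; with 0 ≤ l_f ≤ n_f−1 = 4, the allowed l_f values are {3}.
For l_f = 3: m_f ∈ {m_i−1, m_i, m_i+1} ∩ [−3, 3] = {-1, 0, 1} → 3 states.
Total: 3.

3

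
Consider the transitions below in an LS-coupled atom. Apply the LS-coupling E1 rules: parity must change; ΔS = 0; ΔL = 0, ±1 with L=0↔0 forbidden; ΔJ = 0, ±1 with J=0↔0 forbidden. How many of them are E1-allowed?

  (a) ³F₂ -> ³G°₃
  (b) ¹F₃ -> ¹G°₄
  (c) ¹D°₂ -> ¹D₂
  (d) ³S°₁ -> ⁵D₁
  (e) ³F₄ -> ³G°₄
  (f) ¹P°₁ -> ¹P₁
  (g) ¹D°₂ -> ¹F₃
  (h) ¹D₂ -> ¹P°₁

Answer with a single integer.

(a) allowed
(b) allowed
(c) allowed
(d) forbidden (ΔS, ΔL fail)
(e) allowed
(f) allowed
(g) allowed
(h) allowed
Total allowed: 7 of 8.

7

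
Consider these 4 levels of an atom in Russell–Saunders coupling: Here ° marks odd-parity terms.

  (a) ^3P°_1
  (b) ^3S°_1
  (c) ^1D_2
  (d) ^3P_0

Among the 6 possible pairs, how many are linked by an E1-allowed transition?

(a)–(b): forbidden (parity).
(a)–(c): forbidden (ΔS).
(a)–(d): allowed.
(b)–(c): forbidden (ΔS, ΔL).
(b)–(d): allowed.
(c)–(d): forbidden (parity, ΔS, ΔJ).
Allowed pairs: 2 of 6.

2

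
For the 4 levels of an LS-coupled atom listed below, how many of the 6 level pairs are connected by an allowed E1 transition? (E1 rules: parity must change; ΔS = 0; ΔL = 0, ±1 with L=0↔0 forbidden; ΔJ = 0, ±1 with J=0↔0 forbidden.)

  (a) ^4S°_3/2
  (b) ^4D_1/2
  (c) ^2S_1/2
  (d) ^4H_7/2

(a)–(b): forbidden (ΔL).
(a)–(c): forbidden (ΔS, ΔL).
(a)–(d): forbidden (ΔL, ΔJ).
(b)–(c): forbidden (parity, ΔS, ΔL).
(b)–(d): forbidden (parity, ΔL, ΔJ).
(c)–(d): forbidden (parity, ΔS, ΔL, ΔJ).
Allowed pairs: 0 of 6.

0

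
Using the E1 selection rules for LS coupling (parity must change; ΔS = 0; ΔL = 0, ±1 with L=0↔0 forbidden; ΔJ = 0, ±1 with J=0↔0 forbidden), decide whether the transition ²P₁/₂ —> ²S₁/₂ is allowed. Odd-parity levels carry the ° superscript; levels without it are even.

Reading off the term symbols: S 1/2→1/2, L 1→0, J 1/2→1/2, parity even→even.
Parity must change: even → even — violated.
ΔS = 0: S: 1/2 → 1/2 — satisfied.
ΔL = 0, ±1 (not L=0↔0): L: 1 → 0, ΔL = -1 — satisfied.
ΔJ = 0, ±1 (not J=0↔0): J: 1/2 → 1/2, ΔJ = +0 — satisfied.
Rule(s) violated: parity.

forbidden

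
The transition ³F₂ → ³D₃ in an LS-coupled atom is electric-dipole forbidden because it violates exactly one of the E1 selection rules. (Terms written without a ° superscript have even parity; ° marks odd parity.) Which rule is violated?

Initial level: S=1, L=3, J=2, parity even. Final level: S=1, L=2, J=3, parity even.
ΔL = 0, ±1 (not L=0↔0): L: 3 → 2, ΔL = -1 — ✓.
ΔS = 0: S: 1 → 1 — ✓.
ΔJ = 0, ±1 (not J=0↔0): J: 2 → 3, ΔJ = +1 — ✓.
Parity must change: even → even — ✗.

parity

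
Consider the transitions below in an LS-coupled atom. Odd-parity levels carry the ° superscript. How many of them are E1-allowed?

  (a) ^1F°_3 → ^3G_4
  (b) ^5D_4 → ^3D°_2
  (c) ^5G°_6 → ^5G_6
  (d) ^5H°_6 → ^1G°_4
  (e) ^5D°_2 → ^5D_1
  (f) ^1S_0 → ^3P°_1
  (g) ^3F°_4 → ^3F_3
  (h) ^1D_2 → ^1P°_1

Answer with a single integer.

(a) forbidden (ΔS fails)
(b) forbidden (ΔS, ΔJ fail)
(c) allowed
(d) forbidden (parity, ΔS, ΔJ fail)
(e) allowed
(f) forbidden (ΔS fails)
(g) allowed
(h) allowed
Total allowed: 4 of 8.

4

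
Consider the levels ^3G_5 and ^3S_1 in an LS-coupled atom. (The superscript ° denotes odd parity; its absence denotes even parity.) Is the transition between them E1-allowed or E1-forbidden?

forbidden

ΔL = 0, ±1 (not L=0↔0): L: 4 → 0, ΔL = -4 — violated.
Parity must change: even → even — violated.
ΔJ = 0, ±1 (not J=0↔0): J: 5 → 1, ΔJ = -4 — violated.
ΔS = 0: S: 1 → 1 — satisfied.
Rule(s) violated: parity, ΔL, ΔJ.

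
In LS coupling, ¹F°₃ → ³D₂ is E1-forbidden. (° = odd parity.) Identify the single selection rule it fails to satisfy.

the ΔS = 0 rule

ΔL = 0, ±1 (not L=0↔0): L: 3 → 2, ΔL = -1 — satisfied.
ΔJ = 0, ±1 (not J=0↔0): J: 3 → 2, ΔJ = -1 — satisfied.
ΔS = 0: S: 0 → 1 — violated.
Parity must change: odd → even — satisfied.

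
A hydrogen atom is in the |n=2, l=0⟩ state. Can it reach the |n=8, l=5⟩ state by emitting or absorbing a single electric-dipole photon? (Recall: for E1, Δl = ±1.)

l: 0 → 5 (Δl = +5). Δl = ±1 fails.
The transition is electric-dipole forbidden.

forbidden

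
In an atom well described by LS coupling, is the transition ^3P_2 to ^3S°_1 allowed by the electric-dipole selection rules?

allowed

ΔS = 0: S: 1 → 1 — satisfied.
ΔL = 0, ±1 (not L=0↔0): L: 1 → 0, ΔL = -1 — satisfied.
ΔJ = 0, ±1 (not J=0↔0): J: 2 → 1, ΔJ = -1 — satisfied.
Parity must change: even → odd — satisfied.
All four E1 rules are satisfied.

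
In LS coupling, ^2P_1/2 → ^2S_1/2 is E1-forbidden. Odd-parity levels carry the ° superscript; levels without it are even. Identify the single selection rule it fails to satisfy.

ΔL = 0, ±1 (not L=0↔0): L: 1 → 0, ΔL = -1 — passes.
ΔJ = 0, ±1 (not J=0↔0): J: 1/2 → 1/2, ΔJ = +0 — passes.
Parity must change: even → even — fails.
ΔS = 0: S: 1/2 → 1/2 — passes.

parity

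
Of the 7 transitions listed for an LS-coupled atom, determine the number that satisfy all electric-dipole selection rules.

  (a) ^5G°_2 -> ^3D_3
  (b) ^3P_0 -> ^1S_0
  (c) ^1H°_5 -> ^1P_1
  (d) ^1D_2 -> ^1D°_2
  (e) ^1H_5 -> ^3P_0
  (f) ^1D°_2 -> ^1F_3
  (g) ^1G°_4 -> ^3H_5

(a) forbidden (ΔS, ΔL fail)
(b) forbidden (parity, ΔS, ΔJ fail)
(c) forbidden (ΔL, ΔJ fail)
(d) allowed
(e) forbidden (parity, ΔS, ΔL, ΔJ fail)
(f) allowed
(g) forbidden (ΔS fails)
Total allowed: 2 of 7.

2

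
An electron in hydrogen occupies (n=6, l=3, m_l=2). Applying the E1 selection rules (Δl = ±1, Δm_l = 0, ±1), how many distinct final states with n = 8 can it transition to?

E1 requires Δl = ±1, so l_f ∈ {2, 4}; with 0 ≤ l_f ≤ n_f−1 = 7, the allowed l_f values are {2, 4}.
For l_f = 2: m_f ∈ {m_i−1, m_i, m_i+1} ∩ [−2, 2] = {1, 2} → 2 states.
For l_f = 4: m_f ∈ {m_i−1, m_i, m_i+1} ∩ [−4, 4] = {1, 2, 3} → 3 states.
Total: 5.

5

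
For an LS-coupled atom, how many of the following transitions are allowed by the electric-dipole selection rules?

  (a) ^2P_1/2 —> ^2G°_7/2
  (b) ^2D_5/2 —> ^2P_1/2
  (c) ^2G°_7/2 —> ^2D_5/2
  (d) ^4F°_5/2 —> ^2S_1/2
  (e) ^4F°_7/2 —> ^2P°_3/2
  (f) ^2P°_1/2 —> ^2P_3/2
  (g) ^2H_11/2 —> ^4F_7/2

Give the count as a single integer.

1

(a) forbidden (ΔL, ΔJ fail)
(b) forbidden (parity, ΔJ fail)
(c) forbidden (ΔL fails)
(d) forbidden (ΔS, ΔL, ΔJ fail)
(e) forbidden (parity, ΔS, ΔL, ΔJ fail)
(f) allowed
(g) forbidden (parity, ΔS, ΔL, ΔJ fail)
Total allowed: 1 of 7.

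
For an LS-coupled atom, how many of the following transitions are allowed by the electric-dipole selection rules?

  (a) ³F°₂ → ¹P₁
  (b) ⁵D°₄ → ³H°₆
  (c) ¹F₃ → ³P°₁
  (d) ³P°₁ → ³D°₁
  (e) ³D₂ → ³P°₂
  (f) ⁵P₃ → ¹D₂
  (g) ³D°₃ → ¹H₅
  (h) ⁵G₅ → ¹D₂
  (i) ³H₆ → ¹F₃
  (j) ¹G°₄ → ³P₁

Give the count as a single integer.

(a) forbidden (ΔS, ΔL fail)
(b) forbidden (parity, ΔS, ΔL, ΔJ fail)
(c) forbidden (ΔS, ΔL, ΔJ fail)
(d) forbidden (parity fails)
(e) allowed
(f) forbidden (parity, ΔS fail)
(g) forbidden (ΔS, ΔL, ΔJ fail)
(h) forbidden (parity, ΔS, ΔL, ΔJ fail)
(i) forbidden (parity, ΔS, ΔL, ΔJ fail)
(j) forbidden (ΔS, ΔL, ΔJ fail)
Total allowed: 1 of 10.

1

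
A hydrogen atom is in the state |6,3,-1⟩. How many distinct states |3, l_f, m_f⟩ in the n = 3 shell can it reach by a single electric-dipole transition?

3

E1 requires Δl = ±1, so l_f ∈ {2, 4}; with 0 ≤ l_f ≤ n_f−1 = 2, the allowed l_f values are {2}.
For l_f = 2: m_f ∈ {m_i−1, m_i, m_i+1} ∩ [−2, 2] = {-2, -1, 0} → 3 states.
Total: 3.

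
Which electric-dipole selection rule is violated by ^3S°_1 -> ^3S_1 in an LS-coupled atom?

Initial level: S=1, L=0, J=1, parity odd. Final level: S=1, L=0, J=1, parity even.
ΔS = 0: S: 1 → 1 — ok.
Parity must change: odd → even — ok.
ΔL = 0, ±1 (not L=0↔0): L: 0 → 0, ΔL = +0 — fails.
ΔJ = 0, ±1 (not J=0↔0): J: 1 → 1, ΔJ = +0 — ok.

the L=0 ↔ L=0 exclusion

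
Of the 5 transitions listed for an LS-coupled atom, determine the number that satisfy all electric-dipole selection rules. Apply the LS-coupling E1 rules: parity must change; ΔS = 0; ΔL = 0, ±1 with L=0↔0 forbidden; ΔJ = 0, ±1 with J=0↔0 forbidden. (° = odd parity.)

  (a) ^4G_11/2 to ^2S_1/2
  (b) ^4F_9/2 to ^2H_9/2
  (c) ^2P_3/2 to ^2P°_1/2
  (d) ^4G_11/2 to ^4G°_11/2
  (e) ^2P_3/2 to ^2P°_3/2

(a) forbidden (parity, ΔS, ΔL, ΔJ fail)
(b) forbidden (parity, ΔS, ΔL fail)
(c) allowed
(d) allowed
(e) allowed
Total allowed: 3 of 5.

3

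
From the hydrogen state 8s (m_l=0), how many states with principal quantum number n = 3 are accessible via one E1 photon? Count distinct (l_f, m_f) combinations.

E1 requires Δl = ±1, so l_f ∈ {-1, 1}; with 0 ≤ l_f ≤ n_f−1 = 2, the allowed l_f values are {1}.
For l_f = 1: m_f ∈ {m_i−1, m_i, m_i+1} ∩ [−1, 1] = {-1, 0, 1} → 3 states.
Total: 3.

3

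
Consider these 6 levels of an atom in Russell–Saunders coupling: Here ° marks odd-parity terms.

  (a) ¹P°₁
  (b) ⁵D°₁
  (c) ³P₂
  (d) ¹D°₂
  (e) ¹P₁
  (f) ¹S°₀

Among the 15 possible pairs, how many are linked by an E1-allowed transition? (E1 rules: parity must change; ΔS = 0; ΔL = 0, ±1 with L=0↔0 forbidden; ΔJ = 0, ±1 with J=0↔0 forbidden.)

(a)–(b): forbidden (parity, ΔS).
(a)–(c): forbidden (ΔS).
(a)–(d): forbidden (parity).
(a)–(e): allowed.
(a)–(f): forbidden (parity).
(b)–(c): forbidden (ΔS).
(b)–(d): forbidden (parity, ΔS).
(b)–(e): forbidden (ΔS).
(b)–(f): forbidden (parity, ΔS, ΔL).
(c)–(d): forbidden (ΔS).
(c)–(e): forbidden (parity, ΔS).
(c)–(f): forbidden (ΔS, ΔJ).
(d)–(e): allowed.
(d)–(f): forbidden (parity, ΔL, ΔJ).
(e)–(f): allowed.
Allowed pairs: 3 of 15.

3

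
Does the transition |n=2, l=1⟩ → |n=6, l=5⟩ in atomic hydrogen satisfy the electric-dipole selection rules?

l: 1 → 5 (Δl = +4). Δl = ±1 violated.
The transition is electric-dipole forbidden.

forbidden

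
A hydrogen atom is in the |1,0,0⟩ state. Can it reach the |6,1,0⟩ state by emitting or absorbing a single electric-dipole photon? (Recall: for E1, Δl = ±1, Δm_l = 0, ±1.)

l: 0 → 1 (Δl = +1). Δl = ±1 ✓.
Δm_l = 0 − (0) = +0. E1 requires Δm_l = 0, ±1: ✓.
All E1 selection rules are satisfied.

allowed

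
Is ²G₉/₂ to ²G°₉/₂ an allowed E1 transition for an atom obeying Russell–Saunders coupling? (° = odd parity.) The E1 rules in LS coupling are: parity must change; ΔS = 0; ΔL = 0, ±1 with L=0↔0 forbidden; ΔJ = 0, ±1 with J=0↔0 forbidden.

ΔS = 0: S: 1/2 → 1/2 — satisfied.
ΔJ = 0, ±1 (not J=0↔0): J: 9/2 → 9/2, ΔJ = +0 — satisfied.
ΔL = 0, ±1 (not L=0↔0): L: 4 → 4, ΔL = +0 — satisfied.
Parity must change: even → odd — satisfied.
All four E1 rules are satisfied.

allowed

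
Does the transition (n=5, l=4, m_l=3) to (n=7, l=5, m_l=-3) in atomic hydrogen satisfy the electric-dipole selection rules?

Δl = 5 − 4 = +1; the E1 rule Δl = ±1 is satisfied.
m_l: 3 → -3 (Δm_l = -6). |Δm_l| ≤ 1 violated.
The transition is electric-dipole forbidden.

forbidden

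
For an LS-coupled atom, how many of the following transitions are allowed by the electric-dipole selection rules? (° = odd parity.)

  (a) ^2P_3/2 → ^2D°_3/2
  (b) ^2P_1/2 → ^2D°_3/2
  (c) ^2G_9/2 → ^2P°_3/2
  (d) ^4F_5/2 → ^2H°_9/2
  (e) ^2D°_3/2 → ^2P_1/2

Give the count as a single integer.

3

(a) allowed
(b) allowed
(c) forbidden (ΔL, ΔJ fail)
(d) forbidden (ΔS, ΔL, ΔJ fail)
(e) allowed
Total allowed: 3 of 5.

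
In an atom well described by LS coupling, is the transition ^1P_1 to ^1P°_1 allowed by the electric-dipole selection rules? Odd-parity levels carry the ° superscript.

Initial level: S=0, L=1, J=1, parity even. Final level: S=0, L=1, J=1, parity odd.
Parity must change: even → odd — ok.
ΔS = 0: S: 0 → 0 — ok.
ΔL = 0, ±1 (not L=0↔0): L: 1 → 1, ΔL = +0 — ok.
ΔJ = 0, ±1 (not J=0↔0): J: 1 → 1, ΔJ = +0 — ok.
All four E1 rules are satisfied.

allowed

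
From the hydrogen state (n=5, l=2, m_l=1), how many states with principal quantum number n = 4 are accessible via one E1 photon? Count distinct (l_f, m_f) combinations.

5

E1 requires Δl = ±1, so l_f ∈ {1, 3}; with 0 ≤ l_f ≤ n_f−1 = 3, the allowed l_f values are {1, 3}.
For l_f = 1: m_f ∈ {m_i−1, m_i, m_i+1} ∩ [−1, 1] = {0, 1} → 2 states.
For l_f = 3: m_f ∈ {m_i−1, m_i, m_i+1} ∩ [−3, 3] = {0, 1, 2} → 3 states.
Total: 5.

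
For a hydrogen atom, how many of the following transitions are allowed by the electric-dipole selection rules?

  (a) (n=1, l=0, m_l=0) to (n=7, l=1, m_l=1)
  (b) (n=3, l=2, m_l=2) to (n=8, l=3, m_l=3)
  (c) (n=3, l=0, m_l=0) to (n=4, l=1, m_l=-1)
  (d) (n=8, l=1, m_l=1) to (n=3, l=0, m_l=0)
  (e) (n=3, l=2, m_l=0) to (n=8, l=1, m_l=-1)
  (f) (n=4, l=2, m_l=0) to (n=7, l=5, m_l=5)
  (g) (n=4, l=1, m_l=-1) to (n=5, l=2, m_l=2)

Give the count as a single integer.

5

(a) allowed
(b) allowed
(c) allowed
(d) allowed
(e) allowed
(f) forbidden — Δl = +3 (E1 requires Δl = ±1); Δm_l = +5 (E1 requires Δm_l = 0, ±1)
(g) forbidden — Δm_l = +3 (E1 requires Δm_l = 0, ±1)
Total allowed: 5 of 7.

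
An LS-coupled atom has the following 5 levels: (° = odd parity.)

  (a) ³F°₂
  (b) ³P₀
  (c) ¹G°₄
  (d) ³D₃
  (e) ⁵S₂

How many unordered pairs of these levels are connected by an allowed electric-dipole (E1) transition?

1

(a)–(b): forbidden (ΔL, ΔJ).
(a)–(c): forbidden (parity, ΔS, ΔJ).
(a)–(d): allowed.
(a)–(e): forbidden (ΔS, ΔL).
(b)–(c): forbidden (ΔS, ΔL, ΔJ).
(b)–(d): forbidden (parity, ΔJ).
(b)–(e): forbidden (parity, ΔS, ΔJ).
(c)–(d): forbidden (ΔS, ΔL).
(c)–(e): forbidden (ΔS, ΔL, ΔJ).
(d)–(e): forbidden (parity, ΔS, ΔL).
Allowed pairs: 1 of 10.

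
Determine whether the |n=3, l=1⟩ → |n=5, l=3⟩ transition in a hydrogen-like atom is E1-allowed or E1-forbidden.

Δl = 3 − 1 = +2; the E1 rule Δl = ±1 is ✗.
The transition is electric-dipole forbidden.

forbidden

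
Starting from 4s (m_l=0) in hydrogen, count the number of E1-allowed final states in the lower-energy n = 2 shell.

E1 requires Δl = ±1, so l_f ∈ {-1, 1}; with 0 ≤ l_f ≤ n_f−1 = 1, the allowed l_f values are {1}.
For l_f = 1: m_f ∈ {m_i−1, m_i, m_i+1} ∩ [−1, 1] = {-1, 0, 1} → 3 states.
Total: 3.

3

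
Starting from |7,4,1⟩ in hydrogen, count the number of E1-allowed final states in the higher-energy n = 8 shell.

6

E1 requires Δl = ±1, so l_f ∈ {3, 5}; with 0 ≤ l_f ≤ n_f−1 = 7, the allowed l_f values are {3, 5}.
For l_f = 3: m_f ∈ {m_i−1, m_i, m_i+1} ∩ [−3, 3] = {0, 1, 2} → 3 states.
For l_f = 5: m_f ∈ {m_i−1, m_i, m_i+1} ∩ [−5, 5] = {0, 1, 2} → 3 states.
Total: 6.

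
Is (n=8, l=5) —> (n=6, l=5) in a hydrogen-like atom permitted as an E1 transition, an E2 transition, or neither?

Δl = 5 − 5 = +0; l_i + l_f = 10.
E1 (Δl = ±1): not satisfied.
E2 (Δl = 0,±2, l_i+l_f ≥ 2): satisfied.

E2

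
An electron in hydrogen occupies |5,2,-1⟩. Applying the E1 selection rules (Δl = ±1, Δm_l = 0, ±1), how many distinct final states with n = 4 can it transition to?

5

E1 requires Δl = ±1, so l_f ∈ {1, 3}; with 0 ≤ l_f ≤ n_f−1 = 3, the allowed l_f values are {1, 3}.
For l_f = 1: m_f ∈ {m_i−1, m_i, m_i+1} ∩ [−1, 1] = {-1, 0} → 2 states.
For l_f = 3: m_f ∈ {m_i−1, m_i, m_i+1} ∩ [−3, 3] = {-2, -1, 0} → 3 states.
Total: 5.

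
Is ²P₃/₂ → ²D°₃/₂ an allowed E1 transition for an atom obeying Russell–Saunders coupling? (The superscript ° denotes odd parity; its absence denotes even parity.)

allowed

Initial level: S=1/2, L=1, J=3/2, parity even. Final level: S=1/2, L=2, J=3/2, parity odd.
Parity must change: even → odd — satisfied.
ΔS = 0: S: 1/2 → 1/2 — satisfied.
ΔL = 0, ±1 (not L=0↔0): L: 1 → 2, ΔL = +1 — satisfied.
ΔJ = 0, ±1 (not J=0↔0): J: 3/2 → 3/2, ΔJ = +0 — satisfied.
All four E1 rules are satisfied.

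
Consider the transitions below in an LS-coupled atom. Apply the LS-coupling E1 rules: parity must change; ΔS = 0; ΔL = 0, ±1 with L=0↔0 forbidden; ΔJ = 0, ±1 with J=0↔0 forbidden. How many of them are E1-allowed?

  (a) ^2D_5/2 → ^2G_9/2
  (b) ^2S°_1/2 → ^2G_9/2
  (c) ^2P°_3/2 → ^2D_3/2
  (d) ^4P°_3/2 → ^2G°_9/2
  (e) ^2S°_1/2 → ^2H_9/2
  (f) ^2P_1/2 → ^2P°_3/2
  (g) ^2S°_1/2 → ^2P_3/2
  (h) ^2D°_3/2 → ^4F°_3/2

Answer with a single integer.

(a) forbidden (parity, ΔL, ΔJ fail)
(b) forbidden (ΔL, ΔJ fail)
(c) allowed
(d) forbidden (parity, ΔS, ΔL, ΔJ fail)
(e) forbidden (ΔL, ΔJ fail)
(f) allowed
(g) allowed
(h) forbidden (parity, ΔS fail)
Total allowed: 3 of 8.

3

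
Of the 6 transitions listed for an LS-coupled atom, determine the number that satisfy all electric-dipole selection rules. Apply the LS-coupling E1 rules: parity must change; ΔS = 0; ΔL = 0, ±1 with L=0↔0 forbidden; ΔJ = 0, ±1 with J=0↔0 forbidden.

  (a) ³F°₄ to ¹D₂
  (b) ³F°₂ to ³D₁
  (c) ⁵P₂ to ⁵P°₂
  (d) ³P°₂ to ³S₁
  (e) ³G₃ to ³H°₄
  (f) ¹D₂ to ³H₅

(a) forbidden (ΔS, ΔJ fail)
(b) allowed
(c) allowed
(d) allowed
(e) allowed
(f) forbidden (parity, ΔS, ΔL, ΔJ fail)
Total allowed: 4 of 6.

4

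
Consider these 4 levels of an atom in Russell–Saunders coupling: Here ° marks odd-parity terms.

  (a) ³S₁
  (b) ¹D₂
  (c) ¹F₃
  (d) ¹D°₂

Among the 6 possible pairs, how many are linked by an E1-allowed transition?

2

(a)–(b): forbidden (parity, ΔS, ΔL).
(a)–(c): forbidden (parity, ΔS, ΔL, ΔJ).
(a)–(d): forbidden (ΔS, ΔL).
(b)–(c): forbidden (parity).
(b)–(d): allowed.
(c)–(d): allowed.
Allowed pairs: 2 of 6.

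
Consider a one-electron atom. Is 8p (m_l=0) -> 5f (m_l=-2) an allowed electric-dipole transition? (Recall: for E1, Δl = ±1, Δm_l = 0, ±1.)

l: 1 → 3 (Δl = +2). Δl = ±1 fails.
Δm_l = -2 − (0) = -2. E1 requires Δm_l = 0, ±1: fails.
The transition is electric-dipole forbidden.

forbidden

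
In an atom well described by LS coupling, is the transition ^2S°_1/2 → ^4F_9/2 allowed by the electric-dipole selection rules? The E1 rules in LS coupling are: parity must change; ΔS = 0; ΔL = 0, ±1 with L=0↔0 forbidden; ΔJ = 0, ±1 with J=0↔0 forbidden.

Reading off the term symbols: S 1/2→3/2, L 0→3, J 1/2→9/2, parity odd→even.
Parity must change: odd → even — ok.
ΔS = 0: S: 1/2 → 3/2 — fails.
ΔL = 0, ±1 (not L=0↔0): L: 0 → 3, ΔL = +3 — fails.
ΔJ = 0, ±1 (not J=0↔0): J: 1/2 → 9/2, ΔJ = +4 — fails.
Rule(s) violated: ΔS, ΔL, ΔJ.

forbidden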